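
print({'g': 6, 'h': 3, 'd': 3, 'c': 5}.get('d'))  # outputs 3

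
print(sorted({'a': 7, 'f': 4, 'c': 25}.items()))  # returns [('a', 7), ('c', 25), ('f', 4)]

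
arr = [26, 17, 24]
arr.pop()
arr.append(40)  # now [26, 17, 40]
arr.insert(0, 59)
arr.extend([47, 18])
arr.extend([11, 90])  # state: [59, 26, 17, 40, 47, 18, 11, 90]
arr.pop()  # 90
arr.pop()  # 11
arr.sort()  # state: [17, 18, 26, 40, 47, 59]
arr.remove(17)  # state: [18, 26, 40, 47, 59]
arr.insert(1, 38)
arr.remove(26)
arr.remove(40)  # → [18, 38, 47, 59]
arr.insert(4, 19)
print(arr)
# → [18, 38, 47, 59, 19]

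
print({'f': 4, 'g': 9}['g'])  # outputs 9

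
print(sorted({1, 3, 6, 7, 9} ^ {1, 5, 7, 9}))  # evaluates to [3, 5, 6]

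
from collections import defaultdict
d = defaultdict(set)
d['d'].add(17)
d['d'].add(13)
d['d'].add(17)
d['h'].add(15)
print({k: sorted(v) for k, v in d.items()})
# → {'d': [13, 17], 'h': [15]}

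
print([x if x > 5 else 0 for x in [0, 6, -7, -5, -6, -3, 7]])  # [0, 6, 0, 0, 0, 0, 7]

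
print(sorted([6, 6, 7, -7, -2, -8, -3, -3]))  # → [-8, -7, -3, -3, -2, 6, 6, 7]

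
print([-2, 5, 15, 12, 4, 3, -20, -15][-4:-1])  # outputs [4, 3, -20]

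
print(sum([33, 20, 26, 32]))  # 111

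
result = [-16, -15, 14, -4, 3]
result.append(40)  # [-16, -15, 14, -4, 3, 40]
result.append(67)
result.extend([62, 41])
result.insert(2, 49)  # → [-16, -15, 49, 14, -4, 3, 40, 67, 62, 41]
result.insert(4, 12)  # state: [-16, -15, 49, 14, 12, -4, 3, 40, 67, 62, 41]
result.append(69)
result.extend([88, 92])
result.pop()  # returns 92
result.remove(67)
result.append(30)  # [-16, -15, 49, 14, 12, -4, 3, 40, 62, 41, 69, 88, 30]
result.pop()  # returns 30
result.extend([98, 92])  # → [-16, -15, 49, 14, 12, -4, 3, 40, 62, 41, 69, 88, 98, 92]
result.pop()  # 92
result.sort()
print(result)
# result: [-16, -15, -4, 3, 12, 14, 40, 41, 49, 62, 69, 88, 98]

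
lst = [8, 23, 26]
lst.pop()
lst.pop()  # 23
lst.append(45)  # [8, 45]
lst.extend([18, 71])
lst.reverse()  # [71, 18, 45, 8]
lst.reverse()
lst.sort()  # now [8, 18, 45, 71]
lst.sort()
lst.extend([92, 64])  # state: [8, 18, 45, 71, 92, 64]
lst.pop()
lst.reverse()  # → [92, 71, 45, 18, 8]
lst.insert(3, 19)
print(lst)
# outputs [92, 71, 45, 19, 18, 8]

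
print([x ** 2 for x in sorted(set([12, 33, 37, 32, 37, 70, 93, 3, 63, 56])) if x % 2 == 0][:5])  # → [144, 1024, 3136, 4900]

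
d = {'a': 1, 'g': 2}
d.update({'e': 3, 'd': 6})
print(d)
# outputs {'a': 1, 'g': 2, 'e': 3, 'd': 6}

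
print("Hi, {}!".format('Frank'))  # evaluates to Hi, Frank!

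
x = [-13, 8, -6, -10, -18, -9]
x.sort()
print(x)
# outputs [-18, -13, -10, -9, -6, 8]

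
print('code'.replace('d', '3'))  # co3e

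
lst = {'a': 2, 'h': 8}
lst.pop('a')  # 2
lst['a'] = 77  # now {'h': 8, 'a': 77}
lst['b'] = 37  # {'h': 8, 'a': 77, 'b': 37}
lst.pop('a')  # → 77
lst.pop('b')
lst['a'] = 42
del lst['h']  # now {'a': 42}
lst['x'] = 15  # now {'a': 42, 'x': 15}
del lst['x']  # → {'a': 42}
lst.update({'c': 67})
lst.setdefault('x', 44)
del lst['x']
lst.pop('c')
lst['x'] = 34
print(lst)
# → {'a': 42, 'x': 34}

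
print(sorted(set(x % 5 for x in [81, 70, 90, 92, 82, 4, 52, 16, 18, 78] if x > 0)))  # [0, 1, 2, 3, 4]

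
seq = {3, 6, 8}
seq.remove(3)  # {6, 8}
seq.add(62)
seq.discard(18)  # {6, 8, 62}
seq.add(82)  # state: {6, 8, 62, 82}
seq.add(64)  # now {6, 8, 62, 64, 82}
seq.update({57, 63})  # {6, 8, 57, 62, 63, 64, 82}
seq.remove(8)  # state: {6, 57, 62, 63, 64, 82}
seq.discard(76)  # {6, 57, 62, 63, 64, 82}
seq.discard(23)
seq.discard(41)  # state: {6, 57, 62, 63, 64, 82}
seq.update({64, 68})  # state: {6, 57, 62, 63, 64, 68, 82}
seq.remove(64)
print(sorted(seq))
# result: [6, 57, 62, 63, 68, 82]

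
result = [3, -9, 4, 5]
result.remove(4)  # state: [3, -9, 5]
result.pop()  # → 5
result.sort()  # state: [-9, 3]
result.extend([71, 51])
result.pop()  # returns 51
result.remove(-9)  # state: [3, 71]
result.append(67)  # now [3, 71, 67]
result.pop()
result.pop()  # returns 71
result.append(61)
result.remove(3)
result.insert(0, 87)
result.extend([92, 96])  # [87, 61, 92, 96]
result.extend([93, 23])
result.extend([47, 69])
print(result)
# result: [87, 61, 92, 96, 93, 23, 47, 69]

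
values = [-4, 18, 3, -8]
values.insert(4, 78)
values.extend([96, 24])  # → [-4, 18, 3, -8, 78, 96, 24]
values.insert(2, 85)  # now [-4, 18, 85, 3, -8, 78, 96, 24]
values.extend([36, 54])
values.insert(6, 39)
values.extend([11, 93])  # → [-4, 18, 85, 3, -8, 78, 39, 96, 24, 36, 54, 11, 93]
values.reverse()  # [93, 11, 54, 36, 24, 96, 39, 78, -8, 3, 85, 18, -4]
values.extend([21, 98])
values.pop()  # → 98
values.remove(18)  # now [93, 11, 54, 36, 24, 96, 39, 78, -8, 3, 85, -4, 21]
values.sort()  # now [-8, -4, 3, 11, 21, 24, 36, 39, 54, 78, 85, 93, 96]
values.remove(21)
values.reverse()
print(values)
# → [96, 93, 85, 78, 54, 39, 36, 24, 11, 3, -4, -8]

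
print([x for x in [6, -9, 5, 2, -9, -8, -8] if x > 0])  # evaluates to [6, 5, 2]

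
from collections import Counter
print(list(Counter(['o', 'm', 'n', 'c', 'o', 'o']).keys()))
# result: ['o', 'm', 'n', 'c']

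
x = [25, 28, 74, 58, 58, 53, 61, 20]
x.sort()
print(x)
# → [20, 25, 28, 53, 58, 58, 61, 74]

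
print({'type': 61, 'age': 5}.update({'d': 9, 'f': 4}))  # None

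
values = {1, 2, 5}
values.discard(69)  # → {1, 2, 5}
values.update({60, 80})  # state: {1, 2, 5, 60, 80}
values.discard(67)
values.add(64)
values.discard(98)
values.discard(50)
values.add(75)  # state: {1, 2, 5, 60, 64, 75, 80}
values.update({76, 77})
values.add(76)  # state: {1, 2, 5, 60, 64, 75, 76, 77, 80}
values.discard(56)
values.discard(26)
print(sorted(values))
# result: [1, 2, 5, 60, 64, 75, 76, 77, 80]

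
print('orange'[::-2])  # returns enr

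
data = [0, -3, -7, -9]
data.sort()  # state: [-9, -7, -3, 0]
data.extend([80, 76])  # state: [-9, -7, -3, 0, 80, 76]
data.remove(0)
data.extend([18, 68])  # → [-9, -7, -3, 80, 76, 18, 68]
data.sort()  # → [-9, -7, -3, 18, 68, 76, 80]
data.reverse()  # [80, 76, 68, 18, -3, -7, -9]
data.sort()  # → [-9, -7, -3, 18, 68, 76, 80]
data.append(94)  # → [-9, -7, -3, 18, 68, 76, 80, 94]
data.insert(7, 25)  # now [-9, -7, -3, 18, 68, 76, 80, 25, 94]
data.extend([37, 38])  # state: [-9, -7, -3, 18, 68, 76, 80, 25, 94, 37, 38]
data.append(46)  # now [-9, -7, -3, 18, 68, 76, 80, 25, 94, 37, 38, 46]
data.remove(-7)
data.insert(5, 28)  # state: [-9, -3, 18, 68, 76, 28, 80, 25, 94, 37, 38, 46]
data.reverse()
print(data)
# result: [46, 38, 37, 94, 25, 80, 28, 76, 68, 18, -3, -9]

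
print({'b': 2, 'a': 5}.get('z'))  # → None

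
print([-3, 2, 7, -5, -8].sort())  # None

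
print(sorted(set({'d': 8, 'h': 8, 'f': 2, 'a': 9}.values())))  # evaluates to [2, 8, 9]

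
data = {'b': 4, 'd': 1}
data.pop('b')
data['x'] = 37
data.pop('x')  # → 37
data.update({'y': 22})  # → {'d': 1, 'y': 22}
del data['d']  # {'y': 22}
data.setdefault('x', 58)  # 58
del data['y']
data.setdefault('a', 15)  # 15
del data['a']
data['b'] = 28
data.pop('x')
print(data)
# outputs {'b': 28}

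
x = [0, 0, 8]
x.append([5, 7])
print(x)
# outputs [0, 0, 8, [5, 7]]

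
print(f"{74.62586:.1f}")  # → 74.6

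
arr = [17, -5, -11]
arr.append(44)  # [17, -5, -11, 44]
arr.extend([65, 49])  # [17, -5, -11, 44, 65, 49]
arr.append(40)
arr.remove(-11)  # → [17, -5, 44, 65, 49, 40]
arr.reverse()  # [40, 49, 65, 44, -5, 17]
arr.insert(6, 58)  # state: [40, 49, 65, 44, -5, 17, 58]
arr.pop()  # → 58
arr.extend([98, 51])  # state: [40, 49, 65, 44, -5, 17, 98, 51]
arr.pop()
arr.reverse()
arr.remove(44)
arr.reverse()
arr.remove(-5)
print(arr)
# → [40, 49, 65, 17, 98]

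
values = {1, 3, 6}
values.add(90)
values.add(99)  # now {1, 3, 6, 90, 99}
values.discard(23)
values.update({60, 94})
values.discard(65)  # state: {1, 3, 6, 60, 90, 94, 99}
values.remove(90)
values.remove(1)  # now {3, 6, 60, 94, 99}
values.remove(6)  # {3, 60, 94, 99}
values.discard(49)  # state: {3, 60, 94, 99}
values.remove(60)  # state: {3, 94, 99}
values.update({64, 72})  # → {3, 64, 72, 94, 99}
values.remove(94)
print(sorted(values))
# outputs [3, 64, 72, 99]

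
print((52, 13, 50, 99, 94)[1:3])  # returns (13, 50)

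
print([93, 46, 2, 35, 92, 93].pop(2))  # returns 2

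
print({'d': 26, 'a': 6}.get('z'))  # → None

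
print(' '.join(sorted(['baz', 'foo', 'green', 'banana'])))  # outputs banana baz foo green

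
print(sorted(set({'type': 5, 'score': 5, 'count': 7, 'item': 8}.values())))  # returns [5, 7, 8]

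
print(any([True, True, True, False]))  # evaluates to True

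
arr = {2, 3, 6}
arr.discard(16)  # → {2, 3, 6}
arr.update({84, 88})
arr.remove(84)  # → {2, 3, 6, 88}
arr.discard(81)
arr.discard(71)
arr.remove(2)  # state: {3, 6, 88}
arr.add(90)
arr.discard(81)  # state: {3, 6, 88, 90}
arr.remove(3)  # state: {6, 88, 90}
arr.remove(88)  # {6, 90}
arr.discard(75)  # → {6, 90}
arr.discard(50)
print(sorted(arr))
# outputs [6, 90]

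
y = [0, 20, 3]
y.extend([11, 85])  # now [0, 20, 3, 11, 85]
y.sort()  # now [0, 3, 11, 20, 85]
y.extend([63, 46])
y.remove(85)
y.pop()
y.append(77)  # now [0, 3, 11, 20, 63, 77]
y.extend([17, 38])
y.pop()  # 38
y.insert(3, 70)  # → [0, 3, 11, 70, 20, 63, 77, 17]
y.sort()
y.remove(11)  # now [0, 3, 17, 20, 63, 70, 77]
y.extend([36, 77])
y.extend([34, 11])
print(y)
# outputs [0, 3, 17, 20, 63, 70, 77, 36, 77, 34, 11]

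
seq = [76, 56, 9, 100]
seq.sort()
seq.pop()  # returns 100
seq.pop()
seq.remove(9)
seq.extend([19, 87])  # [56, 19, 87]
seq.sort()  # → [19, 56, 87]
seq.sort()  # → [19, 56, 87]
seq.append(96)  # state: [19, 56, 87, 96]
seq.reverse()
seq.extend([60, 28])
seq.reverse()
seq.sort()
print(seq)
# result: [19, 28, 56, 60, 87, 96]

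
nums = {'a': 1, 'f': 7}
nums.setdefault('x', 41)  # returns 41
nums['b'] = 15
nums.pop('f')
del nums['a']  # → {'x': 41, 'b': 15}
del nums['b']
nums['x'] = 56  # {'x': 56}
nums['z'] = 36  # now {'x': 56, 'z': 36}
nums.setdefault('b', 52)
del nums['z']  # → {'x': 56, 'b': 52}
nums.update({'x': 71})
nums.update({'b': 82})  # {'x': 71, 'b': 82}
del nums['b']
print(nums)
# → {'x': 71}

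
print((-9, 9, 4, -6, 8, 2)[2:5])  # (4, -6, 8)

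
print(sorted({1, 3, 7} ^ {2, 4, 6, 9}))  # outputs [1, 2, 3, 4, 6, 7, 9]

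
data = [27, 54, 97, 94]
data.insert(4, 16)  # [27, 54, 97, 94, 16]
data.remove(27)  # [54, 97, 94, 16]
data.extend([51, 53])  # [54, 97, 94, 16, 51, 53]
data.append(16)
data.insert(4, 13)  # [54, 97, 94, 16, 13, 51, 53, 16]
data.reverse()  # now [16, 53, 51, 13, 16, 94, 97, 54]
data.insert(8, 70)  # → [16, 53, 51, 13, 16, 94, 97, 54, 70]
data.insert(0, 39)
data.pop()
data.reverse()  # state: [54, 97, 94, 16, 13, 51, 53, 16, 39]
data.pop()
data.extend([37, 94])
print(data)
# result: [54, 97, 94, 16, 13, 51, 53, 16, 37, 94]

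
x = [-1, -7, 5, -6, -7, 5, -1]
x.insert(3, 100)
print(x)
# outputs [-1, -7, 5, 100, -6, -7, 5, -1]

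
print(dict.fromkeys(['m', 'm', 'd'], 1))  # {'m': 1, 'd': 1}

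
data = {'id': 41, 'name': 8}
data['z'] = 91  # {'id': 41, 'name': 8, 'z': 91}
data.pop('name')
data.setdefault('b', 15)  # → 15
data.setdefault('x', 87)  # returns 87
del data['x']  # {'id': 41, 'z': 91, 'b': 15}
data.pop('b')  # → 15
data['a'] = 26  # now {'id': 41, 'z': 91, 'a': 26}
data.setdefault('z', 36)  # 91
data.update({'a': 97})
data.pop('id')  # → 41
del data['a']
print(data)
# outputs {'z': 91}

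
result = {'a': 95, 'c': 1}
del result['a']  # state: {'c': 1}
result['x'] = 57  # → {'c': 1, 'x': 57}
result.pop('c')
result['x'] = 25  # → {'x': 25}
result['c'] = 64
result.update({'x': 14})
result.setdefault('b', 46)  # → 46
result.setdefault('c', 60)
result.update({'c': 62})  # {'x': 14, 'c': 62, 'b': 46}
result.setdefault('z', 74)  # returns 74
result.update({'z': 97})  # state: {'x': 14, 'c': 62, 'b': 46, 'z': 97}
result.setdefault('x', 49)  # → 14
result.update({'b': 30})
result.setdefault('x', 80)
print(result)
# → {'x': 14, 'c': 62, 'b': 30, 'z': 97}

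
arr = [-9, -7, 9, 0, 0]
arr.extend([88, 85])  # [-9, -7, 9, 0, 0, 88, 85]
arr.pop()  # 85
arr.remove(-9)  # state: [-7, 9, 0, 0, 88]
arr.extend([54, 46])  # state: [-7, 9, 0, 0, 88, 54, 46]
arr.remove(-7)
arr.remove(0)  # [9, 0, 88, 54, 46]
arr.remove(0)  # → [9, 88, 54, 46]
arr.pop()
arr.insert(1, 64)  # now [9, 64, 88, 54]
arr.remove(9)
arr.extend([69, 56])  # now [64, 88, 54, 69, 56]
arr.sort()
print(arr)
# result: [54, 56, 64, 69, 88]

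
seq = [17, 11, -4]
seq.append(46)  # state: [17, 11, -4, 46]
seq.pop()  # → 46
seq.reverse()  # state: [-4, 11, 17]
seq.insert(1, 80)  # [-4, 80, 11, 17]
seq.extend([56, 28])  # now [-4, 80, 11, 17, 56, 28]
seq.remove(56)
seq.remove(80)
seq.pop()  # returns 28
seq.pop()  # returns 17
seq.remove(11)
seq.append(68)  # [-4, 68]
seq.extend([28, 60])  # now [-4, 68, 28, 60]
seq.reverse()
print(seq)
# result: [60, 28, 68, -4]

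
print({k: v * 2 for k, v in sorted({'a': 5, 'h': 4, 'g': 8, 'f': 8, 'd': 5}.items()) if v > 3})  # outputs {'a': 10, 'd': 10, 'f': 16, 'g': 16, 'h': 8}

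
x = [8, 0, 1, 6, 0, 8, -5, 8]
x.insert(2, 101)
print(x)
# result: [8, 0, 101, 1, 6, 0, 8, -5, 8]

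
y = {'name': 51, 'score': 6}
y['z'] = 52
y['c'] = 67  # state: {'name': 51, 'score': 6, 'z': 52, 'c': 67}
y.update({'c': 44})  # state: {'name': 51, 'score': 6, 'z': 52, 'c': 44}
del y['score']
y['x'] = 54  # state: {'name': 51, 'z': 52, 'c': 44, 'x': 54}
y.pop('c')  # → 44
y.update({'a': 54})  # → {'name': 51, 'z': 52, 'x': 54, 'a': 54}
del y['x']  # {'name': 51, 'z': 52, 'a': 54}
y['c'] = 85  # {'name': 51, 'z': 52, 'a': 54, 'c': 85}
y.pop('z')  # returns 52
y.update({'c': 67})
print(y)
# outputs {'name': 51, 'a': 54, 'c': 67}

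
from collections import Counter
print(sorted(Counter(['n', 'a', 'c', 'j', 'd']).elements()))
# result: ['a', 'c', 'd', 'j', 'n']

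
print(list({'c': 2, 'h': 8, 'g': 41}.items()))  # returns [('c', 2), ('h', 8), ('g', 41)]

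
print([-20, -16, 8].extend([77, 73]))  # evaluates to None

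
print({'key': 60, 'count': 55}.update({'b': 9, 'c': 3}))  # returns None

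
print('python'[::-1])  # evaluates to nohtyp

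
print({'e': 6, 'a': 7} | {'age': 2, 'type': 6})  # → {'e': 6, 'a': 7, 'age': 2, 'type': 6}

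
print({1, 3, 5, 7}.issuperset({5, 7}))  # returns True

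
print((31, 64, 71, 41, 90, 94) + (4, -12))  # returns (31, 64, 71, 41, 90, 94, 4, -12)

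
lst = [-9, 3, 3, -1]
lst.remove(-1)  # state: [-9, 3, 3]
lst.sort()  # [-9, 3, 3]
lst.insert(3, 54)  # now [-9, 3, 3, 54]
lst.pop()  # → 54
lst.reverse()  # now [3, 3, -9]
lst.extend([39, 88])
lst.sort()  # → [-9, 3, 3, 39, 88]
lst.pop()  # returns 88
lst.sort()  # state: [-9, 3, 3, 39]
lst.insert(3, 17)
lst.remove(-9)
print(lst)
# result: [3, 3, 17, 39]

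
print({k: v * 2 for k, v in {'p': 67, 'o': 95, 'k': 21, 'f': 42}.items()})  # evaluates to {'p': 134, 'o': 190, 'k': 42, 'f': 84}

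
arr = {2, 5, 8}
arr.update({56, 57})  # {2, 5, 8, 56, 57}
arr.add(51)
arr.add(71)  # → {2, 5, 8, 51, 56, 57, 71}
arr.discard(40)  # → {2, 5, 8, 51, 56, 57, 71}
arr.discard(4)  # {2, 5, 8, 51, 56, 57, 71}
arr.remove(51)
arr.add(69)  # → {2, 5, 8, 56, 57, 69, 71}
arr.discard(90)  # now {2, 5, 8, 56, 57, 69, 71}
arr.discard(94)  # {2, 5, 8, 56, 57, 69, 71}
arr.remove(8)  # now {2, 5, 56, 57, 69, 71}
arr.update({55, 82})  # {2, 5, 55, 56, 57, 69, 71, 82}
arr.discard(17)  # {2, 5, 55, 56, 57, 69, 71, 82}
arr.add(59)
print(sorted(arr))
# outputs [2, 5, 55, 56, 57, 59, 69, 71, 82]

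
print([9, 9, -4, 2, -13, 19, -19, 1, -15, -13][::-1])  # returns [-13, -15, 1, -19, 19, -13, 2, -4, 9, 9]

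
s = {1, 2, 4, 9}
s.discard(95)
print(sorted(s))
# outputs [1, 2, 4, 9]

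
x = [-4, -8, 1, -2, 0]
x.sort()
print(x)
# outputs [-8, -4, -2, 0, 1]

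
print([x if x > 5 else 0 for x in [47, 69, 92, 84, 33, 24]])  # [47, 69, 92, 84, 33, 24]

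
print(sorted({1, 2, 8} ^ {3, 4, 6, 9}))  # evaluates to [1, 2, 3, 4, 6, 8, 9]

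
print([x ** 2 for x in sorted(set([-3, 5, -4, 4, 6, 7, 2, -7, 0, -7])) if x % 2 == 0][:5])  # [16, 0, 4, 16, 36]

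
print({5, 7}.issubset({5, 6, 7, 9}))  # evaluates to True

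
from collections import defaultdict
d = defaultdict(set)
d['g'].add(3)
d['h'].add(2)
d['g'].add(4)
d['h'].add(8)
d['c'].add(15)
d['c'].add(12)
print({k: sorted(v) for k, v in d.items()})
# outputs {'g': [3, 4], 'h': [2, 8], 'c': [12, 15]}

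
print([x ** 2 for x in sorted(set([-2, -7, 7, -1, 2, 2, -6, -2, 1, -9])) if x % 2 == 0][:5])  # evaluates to [36, 4, 4]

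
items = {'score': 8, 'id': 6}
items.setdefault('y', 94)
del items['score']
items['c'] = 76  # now {'id': 6, 'y': 94, 'c': 76}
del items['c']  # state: {'id': 6, 'y': 94}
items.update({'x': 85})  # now {'id': 6, 'y': 94, 'x': 85}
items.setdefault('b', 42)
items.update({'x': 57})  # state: {'id': 6, 'y': 94, 'x': 57, 'b': 42}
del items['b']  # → {'id': 6, 'y': 94, 'x': 57}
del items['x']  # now {'id': 6, 'y': 94}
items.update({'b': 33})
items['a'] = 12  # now {'id': 6, 'y': 94, 'b': 33, 'a': 12}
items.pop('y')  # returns 94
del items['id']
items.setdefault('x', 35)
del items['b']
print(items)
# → {'a': 12, 'x': 35}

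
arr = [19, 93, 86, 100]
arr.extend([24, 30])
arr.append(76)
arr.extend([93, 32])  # [19, 93, 86, 100, 24, 30, 76, 93, 32]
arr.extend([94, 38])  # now [19, 93, 86, 100, 24, 30, 76, 93, 32, 94, 38]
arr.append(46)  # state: [19, 93, 86, 100, 24, 30, 76, 93, 32, 94, 38, 46]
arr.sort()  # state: [19, 24, 30, 32, 38, 46, 76, 86, 93, 93, 94, 100]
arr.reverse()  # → [100, 94, 93, 93, 86, 76, 46, 38, 32, 30, 24, 19]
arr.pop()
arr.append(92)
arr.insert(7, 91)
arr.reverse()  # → [92, 24, 30, 32, 38, 91, 46, 76, 86, 93, 93, 94, 100]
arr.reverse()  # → [100, 94, 93, 93, 86, 76, 46, 91, 38, 32, 30, 24, 92]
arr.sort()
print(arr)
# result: [24, 30, 32, 38, 46, 76, 86, 91, 92, 93, 93, 94, 100]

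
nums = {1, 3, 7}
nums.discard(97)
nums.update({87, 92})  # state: {1, 3, 7, 87, 92}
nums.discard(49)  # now {1, 3, 7, 87, 92}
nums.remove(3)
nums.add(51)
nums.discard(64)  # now {1, 7, 51, 87, 92}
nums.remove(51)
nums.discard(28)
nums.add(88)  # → {1, 7, 87, 88, 92}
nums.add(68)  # {1, 7, 68, 87, 88, 92}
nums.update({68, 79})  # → {1, 7, 68, 79, 87, 88, 92}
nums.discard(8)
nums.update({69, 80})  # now {1, 7, 68, 69, 79, 80, 87, 88, 92}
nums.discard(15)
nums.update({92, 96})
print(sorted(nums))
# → [1, 7, 68, 69, 79, 80, 87, 88, 92, 96]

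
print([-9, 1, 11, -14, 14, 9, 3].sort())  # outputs None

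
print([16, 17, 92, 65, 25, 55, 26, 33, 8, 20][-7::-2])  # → [65, 17]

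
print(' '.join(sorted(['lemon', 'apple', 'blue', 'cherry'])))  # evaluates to apple blue cherry lemon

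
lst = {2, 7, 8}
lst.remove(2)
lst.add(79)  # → {7, 8, 79}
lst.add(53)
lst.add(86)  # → {7, 8, 53, 79, 86}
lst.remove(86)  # {7, 8, 53, 79}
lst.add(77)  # {7, 8, 53, 77, 79}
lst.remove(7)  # {8, 53, 77, 79}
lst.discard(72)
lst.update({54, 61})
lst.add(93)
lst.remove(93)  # {8, 53, 54, 61, 77, 79}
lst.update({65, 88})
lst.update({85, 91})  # {8, 53, 54, 61, 65, 77, 79, 85, 88, 91}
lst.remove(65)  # {8, 53, 54, 61, 77, 79, 85, 88, 91}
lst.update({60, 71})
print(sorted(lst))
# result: [8, 53, 54, 60, 61, 71, 77, 79, 85, 88, 91]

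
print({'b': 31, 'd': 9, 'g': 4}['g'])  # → 4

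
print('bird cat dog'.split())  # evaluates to ['bird', 'cat', 'dog']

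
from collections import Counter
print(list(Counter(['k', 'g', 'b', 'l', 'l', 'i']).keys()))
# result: ['k', 'g', 'b', 'l', 'i']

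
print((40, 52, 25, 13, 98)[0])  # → 40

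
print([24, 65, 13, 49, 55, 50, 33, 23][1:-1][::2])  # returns [65, 49, 50]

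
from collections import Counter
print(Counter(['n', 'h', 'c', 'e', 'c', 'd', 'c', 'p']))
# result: Counter({'c': 3, 'n': 1, 'h': 1, 'e': 1, 'd': 1, 'p': 1})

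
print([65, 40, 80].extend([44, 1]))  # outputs None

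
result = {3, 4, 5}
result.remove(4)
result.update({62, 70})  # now {3, 5, 62, 70}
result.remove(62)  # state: {3, 5, 70}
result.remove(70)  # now {3, 5}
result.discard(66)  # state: {3, 5}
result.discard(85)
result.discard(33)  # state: {3, 5}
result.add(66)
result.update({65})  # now {3, 5, 65, 66}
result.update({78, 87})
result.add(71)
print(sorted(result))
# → [3, 5, 65, 66, 71, 78, 87]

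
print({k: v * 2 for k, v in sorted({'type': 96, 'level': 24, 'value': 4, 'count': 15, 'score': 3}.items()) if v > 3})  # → {'count': 30, 'level': 48, 'type': 192, 'value': 8}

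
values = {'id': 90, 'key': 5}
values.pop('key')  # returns 5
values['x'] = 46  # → {'id': 90, 'x': 46}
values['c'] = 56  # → {'id': 90, 'x': 46, 'c': 56}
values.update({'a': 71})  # {'id': 90, 'x': 46, 'c': 56, 'a': 71}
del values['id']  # {'x': 46, 'c': 56, 'a': 71}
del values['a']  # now {'x': 46, 'c': 56}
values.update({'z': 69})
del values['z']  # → {'x': 46, 'c': 56}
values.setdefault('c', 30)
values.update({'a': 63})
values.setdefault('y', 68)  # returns 68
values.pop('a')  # 63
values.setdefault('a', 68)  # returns 68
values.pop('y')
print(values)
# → {'x': 46, 'c': 56, 'a': 68}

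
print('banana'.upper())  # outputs BANANA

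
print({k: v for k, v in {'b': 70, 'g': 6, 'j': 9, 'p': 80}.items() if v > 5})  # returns {'b': 70, 'g': 6, 'j': 9, 'p': 80}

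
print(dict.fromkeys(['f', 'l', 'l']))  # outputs {'f': None, 'l': None}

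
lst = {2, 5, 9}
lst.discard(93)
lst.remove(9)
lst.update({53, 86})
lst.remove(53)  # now {2, 5, 86}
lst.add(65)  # {2, 5, 65, 86}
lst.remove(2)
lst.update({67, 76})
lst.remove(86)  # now {5, 65, 67, 76}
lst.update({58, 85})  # {5, 58, 65, 67, 76, 85}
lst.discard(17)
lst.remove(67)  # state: {5, 58, 65, 76, 85}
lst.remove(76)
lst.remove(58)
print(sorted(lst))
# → [5, 65, 85]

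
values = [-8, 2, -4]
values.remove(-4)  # [-8, 2]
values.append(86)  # [-8, 2, 86]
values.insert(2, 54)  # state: [-8, 2, 54, 86]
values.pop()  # 86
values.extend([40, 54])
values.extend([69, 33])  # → [-8, 2, 54, 40, 54, 69, 33]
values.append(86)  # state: [-8, 2, 54, 40, 54, 69, 33, 86]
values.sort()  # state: [-8, 2, 33, 40, 54, 54, 69, 86]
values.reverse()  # [86, 69, 54, 54, 40, 33, 2, -8]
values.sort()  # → [-8, 2, 33, 40, 54, 54, 69, 86]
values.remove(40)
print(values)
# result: [-8, 2, 33, 54, 54, 69, 86]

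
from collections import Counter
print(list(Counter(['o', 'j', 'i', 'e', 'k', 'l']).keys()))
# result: ['o', 'j', 'i', 'e', 'k', 'l']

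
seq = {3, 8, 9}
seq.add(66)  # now {3, 8, 9, 66}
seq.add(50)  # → {3, 8, 9, 50, 66}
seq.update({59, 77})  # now {3, 8, 9, 50, 59, 66, 77}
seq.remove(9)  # {3, 8, 50, 59, 66, 77}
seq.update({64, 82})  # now {3, 8, 50, 59, 64, 66, 77, 82}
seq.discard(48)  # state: {3, 8, 50, 59, 64, 66, 77, 82}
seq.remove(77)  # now {3, 8, 50, 59, 64, 66, 82}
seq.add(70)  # {3, 8, 50, 59, 64, 66, 70, 82}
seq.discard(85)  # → {3, 8, 50, 59, 64, 66, 70, 82}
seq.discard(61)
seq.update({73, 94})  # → {3, 8, 50, 59, 64, 66, 70, 73, 82, 94}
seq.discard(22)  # {3, 8, 50, 59, 64, 66, 70, 73, 82, 94}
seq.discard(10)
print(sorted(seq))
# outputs [3, 8, 50, 59, 64, 66, 70, 73, 82, 94]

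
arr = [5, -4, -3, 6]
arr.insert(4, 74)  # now [5, -4, -3, 6, 74]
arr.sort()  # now [-4, -3, 5, 6, 74]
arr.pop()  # 74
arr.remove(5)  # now [-4, -3, 6]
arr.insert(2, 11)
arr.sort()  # [-4, -3, 6, 11]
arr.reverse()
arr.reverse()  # [-4, -3, 6, 11]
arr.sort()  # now [-4, -3, 6, 11]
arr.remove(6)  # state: [-4, -3, 11]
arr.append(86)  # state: [-4, -3, 11, 86]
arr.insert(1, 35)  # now [-4, 35, -3, 11, 86]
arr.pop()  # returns 86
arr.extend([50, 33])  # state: [-4, 35, -3, 11, 50, 33]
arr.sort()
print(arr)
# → [-4, -3, 11, 33, 35, 50]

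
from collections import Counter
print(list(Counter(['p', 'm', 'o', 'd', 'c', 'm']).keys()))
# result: ['p', 'm', 'o', 'd', 'c']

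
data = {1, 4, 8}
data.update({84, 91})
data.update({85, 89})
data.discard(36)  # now {1, 4, 8, 84, 85, 89, 91}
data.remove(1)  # {4, 8, 84, 85, 89, 91}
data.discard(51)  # {4, 8, 84, 85, 89, 91}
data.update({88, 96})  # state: {4, 8, 84, 85, 88, 89, 91, 96}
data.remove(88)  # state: {4, 8, 84, 85, 89, 91, 96}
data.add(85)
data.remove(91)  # {4, 8, 84, 85, 89, 96}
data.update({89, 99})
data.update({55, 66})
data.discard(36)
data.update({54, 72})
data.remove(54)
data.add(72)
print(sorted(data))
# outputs [4, 8, 55, 66, 72, 84, 85, 89, 96, 99]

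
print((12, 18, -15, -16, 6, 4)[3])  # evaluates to -16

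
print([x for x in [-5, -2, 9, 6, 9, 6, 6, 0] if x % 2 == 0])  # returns [-2, 6, 6, 6, 0]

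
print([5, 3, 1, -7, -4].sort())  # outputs None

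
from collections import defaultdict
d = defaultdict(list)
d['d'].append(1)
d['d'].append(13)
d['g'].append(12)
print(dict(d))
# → {'d': [1, 13], 'g': [12]}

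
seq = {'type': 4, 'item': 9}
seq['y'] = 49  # {'type': 4, 'item': 9, 'y': 49}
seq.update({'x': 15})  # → {'type': 4, 'item': 9, 'y': 49, 'x': 15}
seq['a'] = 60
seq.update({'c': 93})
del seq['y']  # {'type': 4, 'item': 9, 'x': 15, 'a': 60, 'c': 93}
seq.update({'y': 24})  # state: {'type': 4, 'item': 9, 'x': 15, 'a': 60, 'c': 93, 'y': 24}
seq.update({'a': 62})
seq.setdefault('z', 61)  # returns 61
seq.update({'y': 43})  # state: {'type': 4, 'item': 9, 'x': 15, 'a': 62, 'c': 93, 'y': 43, 'z': 61}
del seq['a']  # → {'type': 4, 'item': 9, 'x': 15, 'c': 93, 'y': 43, 'z': 61}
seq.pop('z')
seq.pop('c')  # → 93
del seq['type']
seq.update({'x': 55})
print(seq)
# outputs {'item': 9, 'x': 55, 'y': 43}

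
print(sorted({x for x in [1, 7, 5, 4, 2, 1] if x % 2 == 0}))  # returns [2, 4]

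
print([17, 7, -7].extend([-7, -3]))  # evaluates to None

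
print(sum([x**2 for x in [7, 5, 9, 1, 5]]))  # 181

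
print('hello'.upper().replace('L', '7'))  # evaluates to HE77O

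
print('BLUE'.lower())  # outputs blue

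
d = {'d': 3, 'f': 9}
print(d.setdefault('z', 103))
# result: 103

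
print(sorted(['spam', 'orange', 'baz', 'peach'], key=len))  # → ['baz', 'spam', 'peach', 'orange']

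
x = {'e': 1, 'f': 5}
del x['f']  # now {'e': 1}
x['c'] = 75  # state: {'e': 1, 'c': 75}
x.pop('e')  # 1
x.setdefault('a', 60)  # 60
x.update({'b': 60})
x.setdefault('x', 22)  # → 22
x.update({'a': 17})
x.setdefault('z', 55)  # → 55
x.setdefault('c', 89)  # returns 75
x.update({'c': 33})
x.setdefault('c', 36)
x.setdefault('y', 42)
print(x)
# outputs {'c': 33, 'a': 17, 'b': 60, 'x': 22, 'z': 55, 'y': 42}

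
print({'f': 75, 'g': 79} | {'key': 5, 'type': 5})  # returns {'f': 75, 'g': 79, 'key': 5, 'type': 5}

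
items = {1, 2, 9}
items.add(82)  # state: {1, 2, 9, 82}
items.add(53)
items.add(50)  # {1, 2, 9, 50, 53, 82}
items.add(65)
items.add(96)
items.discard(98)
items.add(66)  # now {1, 2, 9, 50, 53, 65, 66, 82, 96}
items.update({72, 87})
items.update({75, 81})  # {1, 2, 9, 50, 53, 65, 66, 72, 75, 81, 82, 87, 96}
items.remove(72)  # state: {1, 2, 9, 50, 53, 65, 66, 75, 81, 82, 87, 96}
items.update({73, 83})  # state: {1, 2, 9, 50, 53, 65, 66, 73, 75, 81, 82, 83, 87, 96}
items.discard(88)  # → {1, 2, 9, 50, 53, 65, 66, 73, 75, 81, 82, 83, 87, 96}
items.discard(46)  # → {1, 2, 9, 50, 53, 65, 66, 73, 75, 81, 82, 83, 87, 96}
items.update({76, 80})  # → {1, 2, 9, 50, 53, 65, 66, 73, 75, 76, 80, 81, 82, 83, 87, 96}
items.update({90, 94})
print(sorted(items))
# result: [1, 2, 9, 50, 53, 65, 66, 73, 75, 76, 80, 81, 82, 83, 87, 90, 94, 96]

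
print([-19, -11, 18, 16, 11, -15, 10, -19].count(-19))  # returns 2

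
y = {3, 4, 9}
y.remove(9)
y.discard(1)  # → {3, 4}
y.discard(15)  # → {3, 4}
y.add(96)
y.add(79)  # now {3, 4, 79, 96}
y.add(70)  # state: {3, 4, 70, 79, 96}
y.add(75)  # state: {3, 4, 70, 75, 79, 96}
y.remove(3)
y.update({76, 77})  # {4, 70, 75, 76, 77, 79, 96}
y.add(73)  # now {4, 70, 73, 75, 76, 77, 79, 96}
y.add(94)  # {4, 70, 73, 75, 76, 77, 79, 94, 96}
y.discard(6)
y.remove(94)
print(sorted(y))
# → [4, 70, 73, 75, 76, 77, 79, 96]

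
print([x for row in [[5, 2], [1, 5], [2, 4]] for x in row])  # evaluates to [5, 2, 1, 5, 2, 4]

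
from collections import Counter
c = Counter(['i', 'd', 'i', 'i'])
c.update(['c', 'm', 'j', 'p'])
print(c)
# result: Counter({'i': 3, 'd': 1, 'c': 1, 'm': 1, 'j': 1, 'p': 1})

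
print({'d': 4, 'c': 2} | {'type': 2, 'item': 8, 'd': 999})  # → {'d': 999, 'c': 2, 'type': 2, 'item': 8}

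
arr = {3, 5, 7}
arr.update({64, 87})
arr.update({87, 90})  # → {3, 5, 7, 64, 87, 90}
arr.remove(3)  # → {5, 7, 64, 87, 90}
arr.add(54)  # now {5, 7, 54, 64, 87, 90}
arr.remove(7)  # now {5, 54, 64, 87, 90}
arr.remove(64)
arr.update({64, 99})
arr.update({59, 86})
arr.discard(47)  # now {5, 54, 59, 64, 86, 87, 90, 99}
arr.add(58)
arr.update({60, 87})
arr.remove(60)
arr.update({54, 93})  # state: {5, 54, 58, 59, 64, 86, 87, 90, 93, 99}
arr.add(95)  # {5, 54, 58, 59, 64, 86, 87, 90, 93, 95, 99}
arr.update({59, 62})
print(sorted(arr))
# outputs [5, 54, 58, 59, 62, 64, 86, 87, 90, 93, 95, 99]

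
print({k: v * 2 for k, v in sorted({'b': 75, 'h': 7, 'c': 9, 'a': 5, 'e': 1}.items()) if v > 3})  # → {'a': 10, 'b': 150, 'c': 18, 'h': 14}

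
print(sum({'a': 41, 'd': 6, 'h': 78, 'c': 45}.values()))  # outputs 170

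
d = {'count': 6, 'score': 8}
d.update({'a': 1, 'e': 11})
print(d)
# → {'count': 6, 'score': 8, 'a': 1, 'e': 11}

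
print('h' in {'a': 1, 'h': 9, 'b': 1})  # True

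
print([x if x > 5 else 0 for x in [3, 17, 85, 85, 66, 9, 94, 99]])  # [0, 17, 85, 85, 66, 9, 94, 99]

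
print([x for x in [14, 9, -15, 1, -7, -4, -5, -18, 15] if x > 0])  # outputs [14, 9, 1, 15]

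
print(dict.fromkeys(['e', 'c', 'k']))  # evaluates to {'e': None, 'c': None, 'k': None}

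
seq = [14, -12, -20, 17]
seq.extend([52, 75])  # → [14, -12, -20, 17, 52, 75]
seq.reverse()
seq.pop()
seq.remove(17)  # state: [75, 52, -20, -12]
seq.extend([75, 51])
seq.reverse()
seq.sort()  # [-20, -12, 51, 52, 75, 75]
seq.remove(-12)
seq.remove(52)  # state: [-20, 51, 75, 75]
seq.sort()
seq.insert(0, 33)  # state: [33, -20, 51, 75, 75]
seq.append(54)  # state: [33, -20, 51, 75, 75, 54]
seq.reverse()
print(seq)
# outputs [54, 75, 75, 51, -20, 33]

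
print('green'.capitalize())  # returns Green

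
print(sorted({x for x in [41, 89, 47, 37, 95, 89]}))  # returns [37, 41, 47, 89, 95]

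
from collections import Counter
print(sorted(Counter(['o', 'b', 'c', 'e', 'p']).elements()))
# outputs ['b', 'c', 'e', 'o', 'p']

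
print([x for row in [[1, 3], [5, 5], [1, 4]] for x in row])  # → [1, 3, 5, 5, 1, 4]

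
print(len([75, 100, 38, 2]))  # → 4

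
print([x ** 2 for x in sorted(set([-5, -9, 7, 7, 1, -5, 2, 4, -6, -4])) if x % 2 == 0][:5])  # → [36, 16, 4, 16]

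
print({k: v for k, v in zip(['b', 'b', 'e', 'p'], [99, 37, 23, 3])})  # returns {'b': 37, 'e': 23, 'p': 3}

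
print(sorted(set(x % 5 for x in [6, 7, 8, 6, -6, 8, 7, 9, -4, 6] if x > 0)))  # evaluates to [1, 2, 3, 4]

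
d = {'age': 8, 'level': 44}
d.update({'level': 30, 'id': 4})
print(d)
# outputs {'age': 8, 'level': 30, 'id': 4}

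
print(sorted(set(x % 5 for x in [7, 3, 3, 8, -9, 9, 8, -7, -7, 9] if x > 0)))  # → [2, 3, 4]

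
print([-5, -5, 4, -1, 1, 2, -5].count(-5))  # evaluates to 3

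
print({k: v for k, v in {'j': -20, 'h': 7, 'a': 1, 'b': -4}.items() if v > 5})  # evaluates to {'h': 7}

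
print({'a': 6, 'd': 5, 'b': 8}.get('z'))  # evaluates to None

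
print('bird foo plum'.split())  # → ['bird', 'foo', 'plum']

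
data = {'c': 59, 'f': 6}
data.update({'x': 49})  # {'c': 59, 'f': 6, 'x': 49}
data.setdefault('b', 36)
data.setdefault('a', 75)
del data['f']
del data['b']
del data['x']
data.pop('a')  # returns 75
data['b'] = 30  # {'c': 59, 'b': 30}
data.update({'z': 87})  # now {'c': 59, 'b': 30, 'z': 87}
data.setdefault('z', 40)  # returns 87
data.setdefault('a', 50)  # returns 50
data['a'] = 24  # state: {'c': 59, 'b': 30, 'z': 87, 'a': 24}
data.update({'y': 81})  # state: {'c': 59, 'b': 30, 'z': 87, 'a': 24, 'y': 81}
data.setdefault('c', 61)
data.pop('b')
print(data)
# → {'c': 59, 'z': 87, 'a': 24, 'y': 81}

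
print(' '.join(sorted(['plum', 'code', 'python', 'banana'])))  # banana code plum python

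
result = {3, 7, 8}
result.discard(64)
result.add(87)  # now {3, 7, 8, 87}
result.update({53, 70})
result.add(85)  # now {3, 7, 8, 53, 70, 85, 87}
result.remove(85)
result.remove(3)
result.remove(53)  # {7, 8, 70, 87}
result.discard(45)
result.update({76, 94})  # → {7, 8, 70, 76, 87, 94}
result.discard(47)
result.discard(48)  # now {7, 8, 70, 76, 87, 94}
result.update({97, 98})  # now {7, 8, 70, 76, 87, 94, 97, 98}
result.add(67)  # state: {7, 8, 67, 70, 76, 87, 94, 97, 98}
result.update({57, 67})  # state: {7, 8, 57, 67, 70, 76, 87, 94, 97, 98}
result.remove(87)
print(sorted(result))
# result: [7, 8, 57, 67, 70, 76, 94, 97, 98]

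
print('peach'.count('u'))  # 0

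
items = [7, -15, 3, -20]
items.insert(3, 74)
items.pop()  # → -20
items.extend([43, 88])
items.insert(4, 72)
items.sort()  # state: [-15, 3, 7, 43, 72, 74, 88]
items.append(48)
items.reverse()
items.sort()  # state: [-15, 3, 7, 43, 48, 72, 74, 88]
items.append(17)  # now [-15, 3, 7, 43, 48, 72, 74, 88, 17]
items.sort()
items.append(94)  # [-15, 3, 7, 17, 43, 48, 72, 74, 88, 94]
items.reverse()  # [94, 88, 74, 72, 48, 43, 17, 7, 3, -15]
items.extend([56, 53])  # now [94, 88, 74, 72, 48, 43, 17, 7, 3, -15, 56, 53]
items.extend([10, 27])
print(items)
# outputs [94, 88, 74, 72, 48, 43, 17, 7, 3, -15, 56, 53, 10, 27]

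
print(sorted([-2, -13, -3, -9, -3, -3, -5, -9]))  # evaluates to [-13, -9, -9, -5, -3, -3, -3, -2]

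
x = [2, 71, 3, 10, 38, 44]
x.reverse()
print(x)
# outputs [44, 38, 10, 3, 71, 2]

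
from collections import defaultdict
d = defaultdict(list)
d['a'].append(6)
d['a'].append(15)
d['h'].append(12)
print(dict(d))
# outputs {'a': [6, 15], 'h': [12]}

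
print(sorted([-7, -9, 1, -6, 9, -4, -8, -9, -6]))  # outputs [-9, -9, -8, -7, -6, -6, -4, 1, 9]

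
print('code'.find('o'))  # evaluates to 1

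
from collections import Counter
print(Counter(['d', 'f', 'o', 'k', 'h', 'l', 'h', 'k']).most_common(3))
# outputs [('k', 2), ('h', 2), ('d', 1)]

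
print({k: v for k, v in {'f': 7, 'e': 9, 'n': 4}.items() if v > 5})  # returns {'f': 7, 'e': 9}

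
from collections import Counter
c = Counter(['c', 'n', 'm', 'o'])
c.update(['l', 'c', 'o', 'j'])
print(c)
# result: Counter({'c': 2, 'o': 2, 'n': 1, 'm': 1, 'l': 1, 'j': 1})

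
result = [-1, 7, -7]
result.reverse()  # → [-7, 7, -1]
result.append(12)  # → [-7, 7, -1, 12]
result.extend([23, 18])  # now [-7, 7, -1, 12, 23, 18]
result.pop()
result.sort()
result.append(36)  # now [-7, -1, 7, 12, 23, 36]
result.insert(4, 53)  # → [-7, -1, 7, 12, 53, 23, 36]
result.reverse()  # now [36, 23, 53, 12, 7, -1, -7]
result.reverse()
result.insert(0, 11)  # [11, -7, -1, 7, 12, 53, 23, 36]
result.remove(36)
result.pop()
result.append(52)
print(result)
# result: [11, -7, -1, 7, 12, 53, 52]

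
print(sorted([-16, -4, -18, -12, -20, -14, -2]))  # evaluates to [-20, -18, -16, -14, -12, -4, -2]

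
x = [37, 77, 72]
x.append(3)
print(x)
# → [37, 77, 72, 3]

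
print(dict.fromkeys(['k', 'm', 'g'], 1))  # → {'k': 1, 'm': 1, 'g': 1}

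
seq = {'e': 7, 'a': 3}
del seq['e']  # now {'a': 3}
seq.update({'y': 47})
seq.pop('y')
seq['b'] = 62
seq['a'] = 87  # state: {'a': 87, 'b': 62}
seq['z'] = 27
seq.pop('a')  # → 87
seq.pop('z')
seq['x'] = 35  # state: {'b': 62, 'x': 35}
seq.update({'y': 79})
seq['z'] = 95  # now {'b': 62, 'x': 35, 'y': 79, 'z': 95}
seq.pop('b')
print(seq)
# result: {'x': 35, 'y': 79, 'z': 95}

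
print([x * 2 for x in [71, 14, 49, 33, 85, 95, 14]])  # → [142, 28, 98, 66, 170, 190, 28]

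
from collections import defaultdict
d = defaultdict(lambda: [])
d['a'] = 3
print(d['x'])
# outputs []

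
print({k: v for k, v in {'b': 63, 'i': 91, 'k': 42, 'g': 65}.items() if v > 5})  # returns {'b': 63, 'i': 91, 'k': 42, 'g': 65}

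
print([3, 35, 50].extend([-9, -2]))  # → None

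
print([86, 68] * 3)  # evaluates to [86, 68, 86, 68, 86, 68]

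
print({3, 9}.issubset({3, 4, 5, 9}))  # True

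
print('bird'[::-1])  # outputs drib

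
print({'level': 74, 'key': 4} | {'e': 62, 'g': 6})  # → {'level': 74, 'key': 4, 'e': 62, 'g': 6}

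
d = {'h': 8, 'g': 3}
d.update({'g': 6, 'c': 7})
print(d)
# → {'h': 8, 'g': 6, 'c': 7}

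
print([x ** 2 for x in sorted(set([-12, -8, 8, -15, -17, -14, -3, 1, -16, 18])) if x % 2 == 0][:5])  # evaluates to [256, 196, 144, 64, 64]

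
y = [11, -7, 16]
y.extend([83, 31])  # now [11, -7, 16, 83, 31]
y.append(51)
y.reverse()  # [51, 31, 83, 16, -7, 11]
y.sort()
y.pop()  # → 83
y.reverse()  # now [51, 31, 16, 11, -7]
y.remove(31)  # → [51, 16, 11, -7]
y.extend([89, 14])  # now [51, 16, 11, -7, 89, 14]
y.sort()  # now [-7, 11, 14, 16, 51, 89]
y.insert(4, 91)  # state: [-7, 11, 14, 16, 91, 51, 89]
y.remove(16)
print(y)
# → [-7, 11, 14, 91, 51, 89]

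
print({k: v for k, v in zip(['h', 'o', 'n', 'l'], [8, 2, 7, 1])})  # {'h': 8, 'o': 2, 'n': 7, 'l': 1}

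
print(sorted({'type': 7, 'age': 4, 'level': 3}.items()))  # [('age', 4), ('level', 3), ('type', 7)]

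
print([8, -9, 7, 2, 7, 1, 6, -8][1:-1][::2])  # [-9, 2, 1]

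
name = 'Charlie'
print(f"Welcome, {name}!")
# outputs Welcome, Charlie!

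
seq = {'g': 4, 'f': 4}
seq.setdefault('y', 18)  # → 18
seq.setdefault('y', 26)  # 18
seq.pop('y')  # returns 18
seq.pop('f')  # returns 4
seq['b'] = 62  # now {'g': 4, 'b': 62}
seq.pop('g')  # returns 4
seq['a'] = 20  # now {'b': 62, 'a': 20}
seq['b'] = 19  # {'b': 19, 'a': 20}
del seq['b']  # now {'a': 20}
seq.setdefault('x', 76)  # 76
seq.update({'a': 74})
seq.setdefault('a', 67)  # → 74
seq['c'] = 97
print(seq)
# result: {'a': 74, 'x': 76, 'c': 97}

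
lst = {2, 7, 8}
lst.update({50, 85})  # {2, 7, 8, 50, 85}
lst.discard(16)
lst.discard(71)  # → {2, 7, 8, 50, 85}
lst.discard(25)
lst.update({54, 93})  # {2, 7, 8, 50, 54, 85, 93}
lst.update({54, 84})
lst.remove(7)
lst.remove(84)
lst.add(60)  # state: {2, 8, 50, 54, 60, 85, 93}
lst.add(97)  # {2, 8, 50, 54, 60, 85, 93, 97}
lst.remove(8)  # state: {2, 50, 54, 60, 85, 93, 97}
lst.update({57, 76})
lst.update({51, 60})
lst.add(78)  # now {2, 50, 51, 54, 57, 60, 76, 78, 85, 93, 97}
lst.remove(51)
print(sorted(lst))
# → [2, 50, 54, 57, 60, 76, 78, 85, 93, 97]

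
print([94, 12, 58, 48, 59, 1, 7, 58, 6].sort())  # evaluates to None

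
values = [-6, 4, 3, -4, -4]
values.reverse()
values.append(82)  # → [-4, -4, 3, 4, -6, 82]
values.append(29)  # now [-4, -4, 3, 4, -6, 82, 29]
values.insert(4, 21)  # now [-4, -4, 3, 4, 21, -6, 82, 29]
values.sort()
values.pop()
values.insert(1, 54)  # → [-6, 54, -4, -4, 3, 4, 21, 29]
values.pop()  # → 29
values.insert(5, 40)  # [-6, 54, -4, -4, 3, 40, 4, 21]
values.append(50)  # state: [-6, 54, -4, -4, 3, 40, 4, 21, 50]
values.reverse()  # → [50, 21, 4, 40, 3, -4, -4, 54, -6]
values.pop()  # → -6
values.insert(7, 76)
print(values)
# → [50, 21, 4, 40, 3, -4, -4, 76, 54]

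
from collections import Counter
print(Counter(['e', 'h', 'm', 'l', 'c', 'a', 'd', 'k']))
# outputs Counter({'e': 1, 'h': 1, 'm': 1, 'l': 1, 'c': 1, 'a': 1, 'd': 1, 'k': 1})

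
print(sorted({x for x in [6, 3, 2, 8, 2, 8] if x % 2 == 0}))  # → [2, 6, 8]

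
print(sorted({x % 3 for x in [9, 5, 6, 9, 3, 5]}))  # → [0, 2]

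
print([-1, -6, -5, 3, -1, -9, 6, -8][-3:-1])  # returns [-9, 6]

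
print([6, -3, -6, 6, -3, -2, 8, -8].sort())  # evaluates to None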